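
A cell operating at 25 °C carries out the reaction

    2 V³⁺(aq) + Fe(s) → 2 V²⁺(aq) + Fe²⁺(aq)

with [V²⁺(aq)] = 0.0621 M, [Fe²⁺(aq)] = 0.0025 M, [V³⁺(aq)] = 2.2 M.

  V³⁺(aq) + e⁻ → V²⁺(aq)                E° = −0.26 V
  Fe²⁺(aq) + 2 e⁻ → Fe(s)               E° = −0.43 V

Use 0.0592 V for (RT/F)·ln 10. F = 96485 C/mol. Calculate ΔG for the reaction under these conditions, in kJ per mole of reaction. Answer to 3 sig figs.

The standard cell potential is −0.26 − (−0.43) = +0.17 V, with n = 2 electrons in the balanced equation.
Here Q = ([V²⁺(aq)]^2·[Fe²⁺(aq)]) / [V³⁺(aq)]^2 = 1.99×10^−6 (log Q = −5.701), giving E = +0.17 − (0.0592/2)·(−5.701) = +0.3387 V.
Then ΔG = −nFE = −2 × 96485 × +0.3387 J/mol = −65.4 kJ/mol.

−65.4 kJ/mol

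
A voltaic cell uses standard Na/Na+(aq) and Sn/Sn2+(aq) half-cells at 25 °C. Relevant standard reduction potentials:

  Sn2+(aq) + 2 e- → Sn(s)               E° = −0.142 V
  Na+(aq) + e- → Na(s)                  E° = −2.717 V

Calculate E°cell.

Of the two couples in this cell, the one with the more positive reduction potential is reduced at the cathode: here that is Sn²⁺/Sn (−0.142 V); Na⁺/Na (−2.717 V) is the anode.
E°cell = E°(cathode) − E°(anode) = −0.142 − (−2.717) = +2.575 V.

+2.575 V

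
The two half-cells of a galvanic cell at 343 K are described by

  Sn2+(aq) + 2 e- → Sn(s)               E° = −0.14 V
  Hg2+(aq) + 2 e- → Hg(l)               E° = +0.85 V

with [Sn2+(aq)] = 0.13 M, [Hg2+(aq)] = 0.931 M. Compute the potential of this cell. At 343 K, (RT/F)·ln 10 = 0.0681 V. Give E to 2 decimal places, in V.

The Hg²⁺/Hg couple has the more positive E°, so it is the cathode; Sn²⁺/Sn is the anode.
E°cell = E°cat − E°an = +0.85 − (−0.14) = +0.99 V; n = 2.
The balanced reaction is Hg2+(aq) + Sn(s) → Hg(l) + Sn2+(aq), so Q = [Sn2+(aq)] / [Hg2+(aq)] = 0.14 and log Q = −0.855.
By the Nernst equation, E = +0.99 − (0.0681/2)·(−0.855) = +1.02 V.

+1.02 V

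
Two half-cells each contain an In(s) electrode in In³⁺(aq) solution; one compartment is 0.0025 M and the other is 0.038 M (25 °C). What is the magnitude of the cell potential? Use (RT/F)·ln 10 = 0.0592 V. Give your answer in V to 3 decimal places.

0.023 V

For a concentration cell E°cell = 0, since both electrodes use the same couple.
The compartment with the higher In³⁺(aq) concentration (0.038 M) acts as the cathode; ions are reduced there and produced at the dilute (0.0025 M) anode.
With n = 3, Ecell = −(0.0592/3)·log([dilute]/[conc]) = −(0.0592/3)·log(0.0025/0.038) = +0.023 V.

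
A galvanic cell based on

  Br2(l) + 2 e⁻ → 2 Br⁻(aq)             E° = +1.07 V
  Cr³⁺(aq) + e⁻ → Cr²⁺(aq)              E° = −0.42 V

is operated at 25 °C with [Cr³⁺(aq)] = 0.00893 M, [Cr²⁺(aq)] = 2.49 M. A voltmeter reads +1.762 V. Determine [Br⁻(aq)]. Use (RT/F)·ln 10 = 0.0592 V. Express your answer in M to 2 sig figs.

Br₂/Br⁻ is the cathode (higher E°); E°cell = +1.07 − (−0.42) = +1.49 V with n = 2.
Rearranging E = E° − (0.0592/n)·log Q gives log Q = 2(+1.49 − (+1.762))/0.0592 = −9.189.
For Br2(l) + 2 Cr²⁺(aq) → 2 Br⁻(aq) + 2 Cr³⁺(aq), the reaction quotient is Q = ([Br⁻(aq)]^2·[Cr³⁺(aq)]^2) / [Cr²⁺(aq)]^2.
Solving for the unknown gives log [Br⁻(aq)] = −2.149, so [Br⁻(aq)] ≈ 0.0071 M.

0.0071 M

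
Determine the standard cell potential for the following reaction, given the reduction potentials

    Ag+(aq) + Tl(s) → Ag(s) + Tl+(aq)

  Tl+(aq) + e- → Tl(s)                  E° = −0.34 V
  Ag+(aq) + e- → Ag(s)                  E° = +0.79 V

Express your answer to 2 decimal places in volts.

+1.13 V

Ag+(aq) gains electrons, so the Ag⁺/Ag couple is the cathode; the Tl⁺/Tl couple is the anode.
E°cell = E°(cathode) − E°(anode) = +0.79 − (−0.34) = +1.13 V.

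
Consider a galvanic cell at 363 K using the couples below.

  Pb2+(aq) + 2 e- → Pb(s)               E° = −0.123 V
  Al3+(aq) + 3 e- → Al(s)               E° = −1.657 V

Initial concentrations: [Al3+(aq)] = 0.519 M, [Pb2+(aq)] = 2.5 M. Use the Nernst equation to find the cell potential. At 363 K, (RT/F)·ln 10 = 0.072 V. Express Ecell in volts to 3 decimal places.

+1.555 V

Since E°(Pb²⁺/Pb) > E°(Al³⁺/Al), Pb²⁺/Pb serves as the cathode.
E°cell = E°cat − E°an = −0.123 − (−1.657) = +1.534 V; n = 6.
For the overall reaction 3 Pb2+(aq) + 2 Al(s) → 3 Pb(s) + 2 Al3+(aq), Q = [Al3+(aq)]^2 / [Pb2+(aq)]^3 = 0.0172, giving log Q = −1.763.
E = E° − (0.072/n)·log Q = +1.534 − (0.072/6)(−1.763) = +1.555 V.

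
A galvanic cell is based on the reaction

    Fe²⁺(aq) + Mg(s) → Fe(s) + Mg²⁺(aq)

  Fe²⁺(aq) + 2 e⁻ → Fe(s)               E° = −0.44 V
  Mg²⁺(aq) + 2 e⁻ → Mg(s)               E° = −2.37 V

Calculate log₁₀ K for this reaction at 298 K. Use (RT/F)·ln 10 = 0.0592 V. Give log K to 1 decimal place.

log K = 65.2

The Fe²⁺/Fe couple is reduced (cathode); E°cell = −0.44 − (−2.37) = +1.93 V with n = 2.
At equilibrium E = 0, so log K = nE°cell / 0.0592 = (2)(+1.93) / 0.0592 = 65.2.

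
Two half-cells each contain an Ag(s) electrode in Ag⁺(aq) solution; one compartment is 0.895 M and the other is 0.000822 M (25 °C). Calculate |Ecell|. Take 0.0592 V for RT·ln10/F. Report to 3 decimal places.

0.180 V

For a concentration cell E°cell = 0, since both electrodes use the same couple.
The compartment with the higher Ag⁺(aq) concentration (0.895 M) acts as the cathode; ions are reduced there and produced at the dilute (0.000822 M) anode.
With n = 1, Ecell = −(0.0592/1)·log([dilute]/[conc]) = −(0.0592/1)·log(0.000822/0.895) = +0.180 V.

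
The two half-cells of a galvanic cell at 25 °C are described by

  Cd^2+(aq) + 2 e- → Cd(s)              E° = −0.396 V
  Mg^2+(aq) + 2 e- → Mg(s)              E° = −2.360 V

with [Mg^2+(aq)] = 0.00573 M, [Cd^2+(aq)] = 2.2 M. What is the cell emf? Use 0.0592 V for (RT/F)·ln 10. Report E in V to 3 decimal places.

Cd²⁺/Cd is reduced (cathode, E° = −0.396 V) and Mg²⁺/Mg is oxidized (anode).
E°cell = E°cat − E°an = −0.396 − (−2.360) = +1.964 V; n = 2.
For the overall reaction Cd^2+(aq) + Mg(s) → Cd(s) + Mg^2+(aq), Q = [Mg^2+(aq)] / [Cd^2+(aq)] = 0.0026, giving log Q = −2.584.
By the Nernst equation, E = +1.964 − (0.0592/2)·(−2.584) = +2.040 V.

+2.040 V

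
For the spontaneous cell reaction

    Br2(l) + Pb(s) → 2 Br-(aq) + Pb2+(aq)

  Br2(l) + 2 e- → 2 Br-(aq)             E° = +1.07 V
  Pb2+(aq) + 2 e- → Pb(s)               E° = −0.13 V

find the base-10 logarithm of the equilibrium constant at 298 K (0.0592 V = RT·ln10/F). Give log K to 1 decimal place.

log K = 40.5

The Br₂/Br⁻ couple is reduced (cathode); E°cell = +1.07 − (−0.13) = +1.20 V with n = 2.
At equilibrium E = 0, so log K = nE°cell / 0.0592 = (2)(+1.20) / 0.0592 = 40.5.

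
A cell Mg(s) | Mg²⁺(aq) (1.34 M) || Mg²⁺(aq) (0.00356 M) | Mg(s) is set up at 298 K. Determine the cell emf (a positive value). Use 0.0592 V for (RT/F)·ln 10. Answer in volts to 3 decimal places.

0.076 V

For a concentration cell E°cell = 0, since both electrodes use the same couple.
The compartment with the higher Mg²⁺(aq) concentration (1.34 M) acts as the cathode; ions are reduced there and produced at the dilute (0.00356 M) anode.
With n = 2, Ecell = −(0.0592/2)·log([dilute]/[conc]) = −(0.0592/2)·log(0.00356/1.34) = +0.076 V.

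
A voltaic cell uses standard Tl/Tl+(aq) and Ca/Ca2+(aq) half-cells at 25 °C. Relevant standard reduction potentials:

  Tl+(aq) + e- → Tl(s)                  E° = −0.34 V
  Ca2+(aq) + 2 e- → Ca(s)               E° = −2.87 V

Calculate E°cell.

Of the two couples in this cell, the one with the more positive reduction potential is reduced at the cathode: here that is Tl⁺/Tl (−0.34 V); Ca²⁺/Ca (−2.87 V) is the anode.
E°cell = E°(cathode) − E°(anode) = −0.34 − (−2.87) = +2.53 V.

+2.53 V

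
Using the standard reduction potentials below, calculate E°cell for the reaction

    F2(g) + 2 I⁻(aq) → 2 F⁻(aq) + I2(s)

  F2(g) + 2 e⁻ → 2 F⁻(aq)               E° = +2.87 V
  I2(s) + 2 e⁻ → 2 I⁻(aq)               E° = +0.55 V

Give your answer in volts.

F2(g) gains electrons, so the F₂/F⁻ couple is the cathode; the I₂/I⁻ couple is the anode.
E°cell = E°(cathode) − E°(anode) = +2.87 − (+0.55) = +2.32 V.
The positive value indicates the reaction is spontaneous as written.

+2.32 V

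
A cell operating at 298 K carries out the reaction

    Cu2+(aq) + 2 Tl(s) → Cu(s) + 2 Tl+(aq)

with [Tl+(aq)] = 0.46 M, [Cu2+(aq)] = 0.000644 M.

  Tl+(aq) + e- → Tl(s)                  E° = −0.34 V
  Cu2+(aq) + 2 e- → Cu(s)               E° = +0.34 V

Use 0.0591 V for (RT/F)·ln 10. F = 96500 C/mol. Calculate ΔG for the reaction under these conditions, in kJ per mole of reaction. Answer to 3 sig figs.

The standard cell potential is +0.34 − (−0.34) = +0.68 V, with n = 2 electrons in the balanced equation.
Q = [Tl+(aq)]^2 / [Cu2+(aq)] = 329, so log Q = 2.517 and E = +0.68 − (0.0591/2)(2.517) = +0.6056 V.
ΔG = −nFE = −(2)(96500)(+0.6056) J/mol = −117 kJ/mol.

−117 kJ/mol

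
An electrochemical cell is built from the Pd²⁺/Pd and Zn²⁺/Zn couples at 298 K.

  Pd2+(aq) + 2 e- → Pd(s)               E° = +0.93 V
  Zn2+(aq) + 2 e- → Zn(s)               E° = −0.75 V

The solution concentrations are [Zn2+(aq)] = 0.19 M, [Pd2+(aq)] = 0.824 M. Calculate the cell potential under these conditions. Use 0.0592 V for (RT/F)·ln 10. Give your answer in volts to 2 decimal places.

+1.70 V

Since E°(Pd²⁺/Pd) > E°(Zn²⁺/Zn), Pd²⁺/Pd serves as the cathode.
E°cell = +0.93 − (−0.75) = +1.68 V, with n = 2 electrons transferred.
For the overall reaction Pd2+(aq) + Zn(s) → Pd(s) + Zn2+(aq), Q = [Zn2+(aq)] / [Pd2+(aq)] = 0.231, giving log Q = −0.637.
By the Nernst equation, E = +1.68 − (0.0592/2)·(−0.637) = +1.70 V.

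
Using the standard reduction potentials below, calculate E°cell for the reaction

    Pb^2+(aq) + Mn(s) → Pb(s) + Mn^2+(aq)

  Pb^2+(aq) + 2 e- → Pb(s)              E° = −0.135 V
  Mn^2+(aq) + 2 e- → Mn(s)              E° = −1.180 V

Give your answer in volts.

+1.045 V

Pb^2+(aq) gains electrons, so the Pb²⁺/Pb couple is the cathode; the Mn²⁺/Mn couple is the anode.
E°cell = E°(cathode) − E°(anode) = −0.135 − (−1.180) = +1.045 V.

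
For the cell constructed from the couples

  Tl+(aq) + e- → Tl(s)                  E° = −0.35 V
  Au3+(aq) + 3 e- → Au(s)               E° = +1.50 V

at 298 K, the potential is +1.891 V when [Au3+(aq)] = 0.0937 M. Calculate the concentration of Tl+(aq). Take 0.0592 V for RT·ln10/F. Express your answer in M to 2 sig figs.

0.092 M

Au³⁺/Au is the cathode (higher E°); E°cell = +1.50 − (−0.35) = +1.85 V with n = 3.
From the Nernst equation, log Q = n(E° − E)/0.0592 = 3·(+1.85 − (+1.891))/0.0592 = −2.078.
The balanced reaction is Au3+(aq) + 3 Tl(s) → Au(s) + 3 Tl+(aq), so Q = [Tl+(aq)]^3 / [Au3+(aq)].
Substituting the known concentrations and solving, log [Tl+(aq)] = −1.035 and [Tl+(aq)] = 0.092 M.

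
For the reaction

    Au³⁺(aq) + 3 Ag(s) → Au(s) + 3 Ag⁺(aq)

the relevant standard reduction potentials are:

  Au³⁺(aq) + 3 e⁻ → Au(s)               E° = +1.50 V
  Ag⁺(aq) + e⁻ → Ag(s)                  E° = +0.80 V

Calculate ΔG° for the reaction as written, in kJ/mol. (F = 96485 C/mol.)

−203 kJ/mol

In the reaction as written Au³⁺(aq) is reduced, so the Au³⁺/Au couple is the cathode and Ag⁺/Ag is the anode.
E°cell = +1.50 − (+0.80) = +0.70 V; balancing electrons gives n = 3.
ΔG° = −nFE°cell = −(3)(96485)(+0.70) J/mol = −203 kJ/mol.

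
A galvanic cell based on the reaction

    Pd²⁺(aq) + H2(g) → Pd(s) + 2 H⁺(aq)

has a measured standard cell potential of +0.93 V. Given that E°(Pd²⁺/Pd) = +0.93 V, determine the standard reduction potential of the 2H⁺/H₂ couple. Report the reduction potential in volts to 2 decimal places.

In the reaction as written the Pd²⁺/Pd couple is reduced (cathode) and 2H⁺/H₂ is oxidized (anode), so E°cell = E°(Pd²⁺/Pd) − E°(2H⁺/H₂).
E°(2H⁺/H₂) = E°(cathode) − E°cell = +0.93 − (+0.93) = +0.00 V.

+0.00 V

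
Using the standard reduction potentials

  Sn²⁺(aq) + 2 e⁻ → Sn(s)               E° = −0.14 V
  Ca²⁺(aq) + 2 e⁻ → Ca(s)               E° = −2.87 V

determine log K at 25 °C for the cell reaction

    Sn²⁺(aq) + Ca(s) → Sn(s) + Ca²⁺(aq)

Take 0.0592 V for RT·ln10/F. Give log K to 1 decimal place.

The Sn²⁺/Sn couple is reduced (cathode); E°cell = −0.14 − (−2.87) = +2.73 V with n = 2.
At equilibrium E = 0, so log K = nE°cell / 0.0592 = (2)(+2.73) / 0.0592 = 92.2.

log K = 92.2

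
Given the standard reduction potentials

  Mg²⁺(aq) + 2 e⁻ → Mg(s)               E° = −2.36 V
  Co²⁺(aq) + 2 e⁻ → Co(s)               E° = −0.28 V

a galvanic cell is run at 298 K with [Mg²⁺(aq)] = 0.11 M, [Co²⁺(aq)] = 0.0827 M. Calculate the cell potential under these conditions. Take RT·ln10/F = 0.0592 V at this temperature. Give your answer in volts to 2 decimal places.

Since E°(Co²⁺/Co) > E°(Mg²⁺/Mg), Co²⁺/Co serves as the cathode.
E°cell = E°cat − E°an = −0.28 − (−2.36) = +2.08 V; n = 2.
For the overall reaction Co²⁺(aq) + Mg(s) → Co(s) + Mg²⁺(aq), Q = [Mg²⁺(aq)] / [Co²⁺(aq)] = 1.33, giving log Q = 0.124.
By the Nernst equation, E = +2.08 − (0.0592/2)·(0.124) = +2.08 V.

+2.08 V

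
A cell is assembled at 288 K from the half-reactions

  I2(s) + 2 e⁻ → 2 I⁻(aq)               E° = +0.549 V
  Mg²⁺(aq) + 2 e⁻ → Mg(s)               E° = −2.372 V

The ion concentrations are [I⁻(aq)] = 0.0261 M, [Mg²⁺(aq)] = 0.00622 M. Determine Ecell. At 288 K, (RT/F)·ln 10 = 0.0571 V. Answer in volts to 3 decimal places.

+3.074 V

Since E°(I₂/I⁻) > E°(Mg²⁺/Mg), I₂/I⁻ serves as the cathode.
E°cell = +0.549 − (−2.372) = +2.921 V, with n = 2 electrons transferred.
For the overall reaction I2(s) + Mg(s) → 2 I⁻(aq) + Mg²⁺(aq), Q = [I⁻(aq)]^2·[Mg²⁺(aq)] = 4.24×10^−6, giving log Q = −5.373.
Applying E = E° − (RT ln10/nF)·log Q gives +2.921 − (0.0571/2)(−5.373) = +3.074 V.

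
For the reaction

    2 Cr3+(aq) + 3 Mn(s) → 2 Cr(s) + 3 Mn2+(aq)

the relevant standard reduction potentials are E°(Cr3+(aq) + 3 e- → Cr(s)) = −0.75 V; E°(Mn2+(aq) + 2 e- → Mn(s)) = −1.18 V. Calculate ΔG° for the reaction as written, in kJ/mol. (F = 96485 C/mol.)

−249 kJ/mol

In the reaction as written Cr3+(aq) is reduced, so the Cr³⁺/Cr couple is the cathode and Mn²⁺/Mn is the anode.
E°cell = −0.75 − (−1.18) = +0.43 V; balancing electrons gives n = 6.
ΔG° = −nFE°cell = −(6)(96485)(+0.43) J/mol = −249 kJ/mol.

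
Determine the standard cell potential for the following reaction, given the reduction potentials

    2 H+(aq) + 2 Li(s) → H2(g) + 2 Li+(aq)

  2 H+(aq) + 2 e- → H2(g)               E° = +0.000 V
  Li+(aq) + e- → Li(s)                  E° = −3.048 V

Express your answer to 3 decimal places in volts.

In the reaction as written, H+(aq) is reduced (cathode) and Li+(aq) is produced by oxidation at the anode.
E°cell = E°(cathode) − E°(anode) = +0.000 − (−3.048) = +3.048 V.
The positive value indicates the reaction is spontaneous as written.

+3.048 V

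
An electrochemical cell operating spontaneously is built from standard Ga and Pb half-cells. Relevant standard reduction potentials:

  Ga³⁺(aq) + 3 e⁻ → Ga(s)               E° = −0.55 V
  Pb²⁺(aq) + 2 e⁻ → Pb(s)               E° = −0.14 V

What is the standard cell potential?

+0.41 V

Of the two couples in this cell, the one with the more positive reduction potential is reduced at the cathode: here that is Pb²⁺/Pb (−0.14 V); Ga³⁺/Ga (−0.55 V) is the anode.
E°cell = E°(cathode) − E°(anode) = −0.14 − (−0.55) = +0.41 V.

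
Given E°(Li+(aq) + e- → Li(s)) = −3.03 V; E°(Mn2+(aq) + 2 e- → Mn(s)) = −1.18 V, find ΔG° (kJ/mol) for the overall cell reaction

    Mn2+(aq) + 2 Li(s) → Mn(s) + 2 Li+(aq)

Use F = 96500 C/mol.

In the reaction as written Mn2+(aq) is reduced, so the Mn²⁺/Mn couple is the cathode and Li⁺/Li is the anode.
E°cell = −1.18 − (−3.03) = +1.85 V; balancing electrons gives n = 2.
ΔG° = −nFE°cell = −(2)(96500)(+1.85) J/mol = −357 kJ/mol.

−357 kJ/mol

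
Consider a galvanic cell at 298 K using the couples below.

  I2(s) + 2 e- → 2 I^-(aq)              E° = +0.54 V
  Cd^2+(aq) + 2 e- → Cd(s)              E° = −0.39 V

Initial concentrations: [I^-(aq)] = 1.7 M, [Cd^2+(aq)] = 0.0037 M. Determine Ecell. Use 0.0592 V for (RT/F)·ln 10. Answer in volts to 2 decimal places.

Since E°(I₂/I⁻) > E°(Cd²⁺/Cd), I₂/I⁻ serves as the cathode.
The standard potential is +0.54 − (−0.39) = +0.93 V and the balanced reaction transfers n = 2 electrons.
For the overall reaction I2(s) + Cd(s) → 2 I^-(aq) + Cd^2+(aq), Q = [I^-(aq)]^2·[Cd^2+(aq)] = 0.0107, giving log Q = −1.971.
By the Nernst equation, E = +0.93 − (0.0592/2)·(−1.971) = +0.99 V.

+0.99 V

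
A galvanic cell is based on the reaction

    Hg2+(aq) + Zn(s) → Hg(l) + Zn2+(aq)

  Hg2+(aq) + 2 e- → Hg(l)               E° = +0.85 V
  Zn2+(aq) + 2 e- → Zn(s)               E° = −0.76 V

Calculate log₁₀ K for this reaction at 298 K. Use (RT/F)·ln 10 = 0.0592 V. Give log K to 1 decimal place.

log K = 54.4

The Hg²⁺/Hg couple is reduced (cathode); E°cell = +0.85 − (−0.76) = +1.61 V with n = 2.
At equilibrium E = 0, so log K = nE°cell / 0.0592 = (2)(+1.61) / 0.0592 = 54.4.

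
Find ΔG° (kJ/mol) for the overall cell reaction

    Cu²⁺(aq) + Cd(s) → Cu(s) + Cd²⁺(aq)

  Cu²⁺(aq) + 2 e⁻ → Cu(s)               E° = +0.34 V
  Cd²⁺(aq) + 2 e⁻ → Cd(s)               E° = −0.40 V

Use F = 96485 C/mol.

−143 kJ/mol

In the reaction as written Cu²⁺(aq) is reduced, so the Cu²⁺/Cu couple is the cathode and Cd²⁺/Cd is the anode.
E°cell = +0.34 − (−0.40) = +0.74 V; balancing electrons gives n = 2.
ΔG° = −nFE°cell = −(2)(96485)(+0.74) J/mol = −143 kJ/mol.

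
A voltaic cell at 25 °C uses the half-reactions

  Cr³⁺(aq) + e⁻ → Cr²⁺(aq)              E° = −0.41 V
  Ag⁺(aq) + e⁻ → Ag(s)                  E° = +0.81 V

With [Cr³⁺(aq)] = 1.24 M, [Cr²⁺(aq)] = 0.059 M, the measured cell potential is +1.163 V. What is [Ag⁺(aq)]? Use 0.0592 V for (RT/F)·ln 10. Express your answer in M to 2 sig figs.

2.3 M

Ag⁺/Ag is the cathode (higher E°); E°cell = +0.81 − (−0.41) = +1.22 V with n = 1.
From the Nernst equation, log Q = n(E° − E)/0.0592 = 1·(+1.22 − (+1.163))/0.0592 = 0.963.
Balancing electrons gives Ag⁺(aq) + Cr²⁺(aq) → Ag(s) + Cr³⁺(aq); thus Q = [Cr³⁺(aq)] / ([Ag⁺(aq)]·[Cr²⁺(aq)]).
Substituting the known concentrations and solving, log [Ag⁺(aq)] = 0.360 and [Ag⁺(aq)] = 2.3 M.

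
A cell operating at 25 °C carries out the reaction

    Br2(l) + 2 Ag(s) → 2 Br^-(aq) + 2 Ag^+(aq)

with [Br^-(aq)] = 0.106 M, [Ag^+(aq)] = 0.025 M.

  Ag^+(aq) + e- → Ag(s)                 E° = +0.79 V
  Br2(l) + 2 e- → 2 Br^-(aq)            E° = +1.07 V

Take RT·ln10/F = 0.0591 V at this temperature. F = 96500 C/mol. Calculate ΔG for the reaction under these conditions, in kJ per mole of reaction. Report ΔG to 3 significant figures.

With Br₂/Br⁻ reduced at the cathode, E°cell = +1.07 − (+0.79) = +0.28 V and n = 2.
Q = [Br^-(aq)]^2·[Ag^+(aq)]^2 = 7.02×10^−6, so log Q = −5.154 and E = +0.28 − (0.0591/2)(−5.154) = +0.4323 V.
Then ΔG = −nFE = −2 × 96500 × +0.4323 J/mol = −83.4 kJ/mol.

−83.4 kJ/mol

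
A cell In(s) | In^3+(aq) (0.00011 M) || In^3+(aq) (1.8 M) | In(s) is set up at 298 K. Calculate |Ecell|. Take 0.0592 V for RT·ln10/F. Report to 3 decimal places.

0.083 V

For a concentration cell E°cell = 0, since both electrodes use the same couple.
The compartment with the higher In^3+(aq) concentration (1.8 M) acts as the cathode; ions are reduced there and produced at the dilute (0.00011 M) anode.
With n = 3, Ecell = −(0.0592/3)·log([dilute]/[conc]) = −(0.0592/3)·log(0.00011/1.8) = +0.083 V.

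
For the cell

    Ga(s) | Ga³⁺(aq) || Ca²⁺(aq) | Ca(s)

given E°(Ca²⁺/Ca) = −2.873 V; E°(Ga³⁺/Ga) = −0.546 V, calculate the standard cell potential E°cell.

By convention the left-hand electrode in cell notation is the anode (oxidation) and the right-hand electrode is the cathode (reduction).
E°cell = E°(right) − E°(left) = −2.873 − (−0.546) = −2.327 V.
The negative sign shows that, as written, the cell would require an external voltage to drive the reaction.

−2.327 V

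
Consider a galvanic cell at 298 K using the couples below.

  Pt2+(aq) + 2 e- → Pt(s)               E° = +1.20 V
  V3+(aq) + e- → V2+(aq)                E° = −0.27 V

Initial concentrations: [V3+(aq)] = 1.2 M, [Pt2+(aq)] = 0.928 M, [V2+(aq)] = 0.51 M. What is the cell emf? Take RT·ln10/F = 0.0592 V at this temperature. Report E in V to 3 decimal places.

Pt²⁺/Pt is reduced (cathode, E° = +1.20 V) and V³⁺/V²⁺ is oxidized (anode).
E°cell = E°cat − E°an = +1.20 − (−0.27) = +1.47 V; n = 2.
Balancing gives Pt2+(aq) + 2 V2+(aq) → Pt(s) + 2 V3+(aq); hence Q = [V3+(aq)]^2 / ([Pt2+(aq)]·[V2+(aq)]^2) = 5.97 (log Q = 0.776).
E = E° − (0.0592/n)·log Q = +1.47 − (0.0592/2)(0.776) = +1.447 V.

+1.447 V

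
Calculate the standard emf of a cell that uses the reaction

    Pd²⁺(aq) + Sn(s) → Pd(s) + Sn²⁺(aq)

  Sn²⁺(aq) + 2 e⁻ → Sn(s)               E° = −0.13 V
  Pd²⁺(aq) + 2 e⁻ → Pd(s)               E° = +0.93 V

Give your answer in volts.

+1.06 V

Pd²⁺(aq) gains electrons, so the Pd²⁺/Pd couple is the cathode; the Sn²⁺/Sn couple is the anode.
E°cell = E°(cathode) − E°(anode) = +0.93 − (−0.13) = +1.06 V.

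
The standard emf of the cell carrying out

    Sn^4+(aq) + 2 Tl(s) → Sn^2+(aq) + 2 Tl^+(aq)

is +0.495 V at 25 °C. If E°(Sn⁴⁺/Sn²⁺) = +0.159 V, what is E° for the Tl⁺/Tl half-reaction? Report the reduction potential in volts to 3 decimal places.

−0.336 V

In the reaction as written the Sn⁴⁺/Sn²⁺ couple is reduced (cathode) and Tl⁺/Tl is oxidized (anode), so E°cell = E°(Sn⁴⁺/Sn²⁺) − E°(Tl⁺/Tl).
E°(Tl⁺/Tl) = E°(cathode) − E°cell = +0.159 − (+0.495) = −0.336 V.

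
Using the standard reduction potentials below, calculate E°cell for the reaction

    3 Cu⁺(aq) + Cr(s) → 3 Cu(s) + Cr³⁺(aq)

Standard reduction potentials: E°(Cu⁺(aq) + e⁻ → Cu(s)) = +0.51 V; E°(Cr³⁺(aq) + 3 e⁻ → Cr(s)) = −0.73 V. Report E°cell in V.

+1.24 V

In the reaction as written, Cu⁺(aq) is reduced (cathode) and Cr³⁺(aq) is produced by oxidation at the anode.
E°cell = E°(cathode) − E°(anode) = +0.51 − (−0.73) = +1.24 V.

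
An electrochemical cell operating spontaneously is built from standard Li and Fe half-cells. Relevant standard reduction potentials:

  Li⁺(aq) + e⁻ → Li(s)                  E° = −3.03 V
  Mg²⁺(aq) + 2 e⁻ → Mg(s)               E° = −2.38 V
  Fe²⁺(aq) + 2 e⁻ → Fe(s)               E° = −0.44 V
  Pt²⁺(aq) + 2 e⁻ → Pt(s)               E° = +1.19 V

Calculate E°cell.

+2.59 V

The Fe²⁺/Fe couple has the higher E°, so Fe ion is reduced (cathode) and Li is oxidized (anode).
E°cell = E°(cathode) − E°(anode) = −0.44 − (−3.03) = +2.59 V.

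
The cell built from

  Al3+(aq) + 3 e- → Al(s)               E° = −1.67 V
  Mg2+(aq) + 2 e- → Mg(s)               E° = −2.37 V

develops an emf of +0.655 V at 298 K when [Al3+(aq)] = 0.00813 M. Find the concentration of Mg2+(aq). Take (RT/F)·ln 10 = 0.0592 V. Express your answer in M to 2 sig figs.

The Al³⁺/Al couple has the larger reduction potential, so it is the cathode: E°cell = −1.67 − (−2.37) = +0.70 V and n = 6.
From the Nernst equation, log Q = n(E° − E)/0.0592 = 6·(+0.70 − (+0.655))/0.0592 = 4.561.
For 2 Al3+(aq) + 3 Mg(s) → 2 Al(s) + 3 Mg2+(aq), the reaction quotient is Q = [Mg2+(aq)]^3 / [Al3+(aq)]^2.
Isolating [Mg2+(aq)] in Q = 10^{4.561} yields log [Mg2+(aq)] = 0.127, i.e. 1.3 M.

1.3 M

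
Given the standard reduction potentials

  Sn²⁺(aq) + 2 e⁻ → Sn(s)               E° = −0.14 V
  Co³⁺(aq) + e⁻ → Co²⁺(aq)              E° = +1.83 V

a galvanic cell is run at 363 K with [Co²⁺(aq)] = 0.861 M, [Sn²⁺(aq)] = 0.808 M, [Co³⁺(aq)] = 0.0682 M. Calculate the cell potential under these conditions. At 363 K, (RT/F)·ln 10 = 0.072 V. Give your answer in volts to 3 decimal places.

+1.894 V

Since E°(Co³⁺/Co²⁺) > E°(Sn²⁺/Sn), Co³⁺/Co²⁺ serves as the cathode.
E°cell = +1.83 − (−0.14) = +1.97 V, with n = 2 electrons transferred.
Balancing gives 2 Co³⁺(aq) + Sn(s) → 2 Co²⁺(aq) + Sn²⁺(aq); hence Q = ([Co²⁺(aq)]^2·[Sn²⁺(aq)]) / [Co³⁺(aq)]^2 = 129 (log Q = 2.110).
E = E° − (0.072/n)·log Q = +1.97 − (0.072/2)(2.110) = +1.894 V.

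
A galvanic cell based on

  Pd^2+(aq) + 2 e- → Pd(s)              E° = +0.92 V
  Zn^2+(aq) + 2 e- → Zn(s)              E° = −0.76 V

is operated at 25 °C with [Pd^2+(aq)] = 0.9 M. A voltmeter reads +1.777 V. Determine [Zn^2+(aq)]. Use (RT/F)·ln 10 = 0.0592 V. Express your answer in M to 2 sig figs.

0.00048 M

The Pd²⁺/Pd couple has the larger reduction potential, so it is the cathode: E°cell = +0.92 − (−0.76) = +1.68 V and n = 2.
From the Nernst equation, log Q = n(E° − E)/0.0592 = 2·(+1.68 − (+1.777))/0.0592 = −3.277.
Balancing electrons gives Pd^2+(aq) + Zn(s) → Pd(s) + Zn^2+(aq); thus Q = [Zn^2+(aq)] / [Pd^2+(aq)].
Solving for the unknown gives log [Zn^2+(aq)] = −3.323, so [Zn^2+(aq)] ≈ 0.00048 M.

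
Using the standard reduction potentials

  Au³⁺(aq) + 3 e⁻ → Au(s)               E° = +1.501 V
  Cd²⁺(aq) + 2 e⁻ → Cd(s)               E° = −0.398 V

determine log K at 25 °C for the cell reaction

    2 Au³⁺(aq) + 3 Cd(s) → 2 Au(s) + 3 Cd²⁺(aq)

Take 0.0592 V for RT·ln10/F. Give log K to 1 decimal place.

log K = 192.5

The Au³⁺/Au couple is reduced (cathode); E°cell = +1.501 − (−0.398) = +1.899 V with n = 6.
At equilibrium E = 0, so log K = nE°cell / 0.0592 = (6)(+1.899) / 0.0592 = 192.5.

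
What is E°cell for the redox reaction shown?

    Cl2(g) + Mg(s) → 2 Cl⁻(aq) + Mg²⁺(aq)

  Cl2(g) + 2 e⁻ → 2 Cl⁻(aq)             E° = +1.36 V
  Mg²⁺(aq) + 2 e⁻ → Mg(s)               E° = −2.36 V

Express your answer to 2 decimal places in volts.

Cl2(g) gains electrons, so the Cl₂/Cl⁻ couple is the cathode; the Mg²⁺/Mg couple is the anode.
E°cell = E°(cathode) − E°(anode) = +1.36 − (−2.36) = +3.72 V.

+3.72 V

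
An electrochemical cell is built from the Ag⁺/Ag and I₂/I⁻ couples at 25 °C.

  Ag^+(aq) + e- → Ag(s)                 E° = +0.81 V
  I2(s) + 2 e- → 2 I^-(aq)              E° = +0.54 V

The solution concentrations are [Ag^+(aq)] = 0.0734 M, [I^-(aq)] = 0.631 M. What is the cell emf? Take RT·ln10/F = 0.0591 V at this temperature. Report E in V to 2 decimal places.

+0.19 V

Ag⁺/Ag is reduced (cathode, E° = +0.81 V) and I₂/I⁻ is oxidized (anode).
E°cell = +0.81 − (+0.54) = +0.27 V, with n = 2 electrons transferred.
Balancing gives 2 Ag^+(aq) + 2 I^-(aq) → 2 Ag(s) + I2(s); hence Q = 1 / ([Ag^+(aq)]^2·[I^-(aq)]^2) = 466 (log Q = 2.669).
By the Nernst equation, E = +0.27 − (0.0591/2)·(2.669) = +0.19 V.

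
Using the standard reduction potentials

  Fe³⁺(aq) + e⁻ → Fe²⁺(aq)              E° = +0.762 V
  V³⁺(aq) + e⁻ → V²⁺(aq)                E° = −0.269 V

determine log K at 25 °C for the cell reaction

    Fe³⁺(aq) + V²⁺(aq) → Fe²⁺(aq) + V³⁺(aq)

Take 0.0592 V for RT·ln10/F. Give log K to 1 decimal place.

The Fe³⁺/Fe²⁺ couple is reduced (cathode); E°cell = +0.762 − (−0.269) = +1.031 V with n = 1.
At equilibrium E = 0, so log K = nE°cell / 0.0592 = (1)(+1.031) / 0.0592 = 17.4.

log K = 17.4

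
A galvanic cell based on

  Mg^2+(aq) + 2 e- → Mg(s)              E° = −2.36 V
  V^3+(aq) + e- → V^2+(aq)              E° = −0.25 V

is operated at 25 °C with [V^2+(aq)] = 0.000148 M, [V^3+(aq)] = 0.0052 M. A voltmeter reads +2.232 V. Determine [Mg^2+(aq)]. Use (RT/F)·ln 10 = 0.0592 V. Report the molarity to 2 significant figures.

0.093 M

The V³⁺/V²⁺ couple has the larger reduction potential, so it is the cathode: E°cell = −0.25 − (−2.36) = +2.11 V and n = 2.
From the Nernst equation, log Q = n(E° − E)/0.0592 = 2·(+2.11 − (+2.232))/0.0592 = −4.122.
Balancing electrons gives 2 V^3+(aq) + Mg(s) → 2 V^2+(aq) + Mg^2+(aq); thus Q = ([V^2+(aq)]^2·[Mg^2+(aq)]) / [V^3+(aq)]^2.
Isolating [Mg^2+(aq)] in Q = 10^{−4.122} yields log [Mg^2+(aq)] = −1.031, i.e. 0.093 M.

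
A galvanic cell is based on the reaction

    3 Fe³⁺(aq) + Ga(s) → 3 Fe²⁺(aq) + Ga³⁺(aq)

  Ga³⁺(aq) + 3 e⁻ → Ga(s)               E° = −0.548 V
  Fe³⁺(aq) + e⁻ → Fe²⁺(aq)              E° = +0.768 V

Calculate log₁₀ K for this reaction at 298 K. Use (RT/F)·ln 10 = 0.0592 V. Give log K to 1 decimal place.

The Fe³⁺/Fe²⁺ couple is reduced (cathode); E°cell = +0.768 − (−0.548) = +1.316 V with n = 3.
At equilibrium E = 0, so log K = nE°cell / 0.0592 = (3)(+1.316) / 0.0592 = 66.7.

log K = 66.7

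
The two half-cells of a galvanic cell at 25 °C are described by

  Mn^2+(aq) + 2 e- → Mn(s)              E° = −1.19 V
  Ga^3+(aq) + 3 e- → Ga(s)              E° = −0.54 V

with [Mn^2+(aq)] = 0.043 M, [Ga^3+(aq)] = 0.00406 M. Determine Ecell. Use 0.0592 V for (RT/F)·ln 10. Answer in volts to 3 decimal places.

Ga³⁺/Ga is reduced (cathode, E° = −0.54 V) and Mn²⁺/Mn is oxidized (anode).
E°cell = −0.54 − (−1.19) = +0.65 V, with n = 6 electrons transferred.
For the overall reaction 2 Ga^3+(aq) + 3 Mn(s) → 2 Ga(s) + 3 Mn^2+(aq), Q = [Mn^2+(aq)]^3 / [Ga^3+(aq)]^2 = 4.82, giving log Q = 0.683.
By the Nernst equation, E = +0.65 − (0.0592/6)·(0.683) = +0.643 V.

+0.643 V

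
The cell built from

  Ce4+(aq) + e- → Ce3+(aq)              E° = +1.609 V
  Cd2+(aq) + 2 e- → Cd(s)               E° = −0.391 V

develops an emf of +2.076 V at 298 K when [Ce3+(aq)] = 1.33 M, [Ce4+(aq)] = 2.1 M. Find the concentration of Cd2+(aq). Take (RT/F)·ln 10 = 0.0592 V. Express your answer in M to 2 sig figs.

Ce⁴⁺/Ce³⁺ is the cathode (higher E°); E°cell = +1.609 − (−0.391) = +2.000 V with n = 2.
Since E = E° − (0.0592/n)·log Q, log Q = n(E° − E)/0.0592 = −2.568.
For 2 Ce4+(aq) + Cd(s) → 2 Ce3+(aq) + Cd2+(aq), the reaction quotient is Q = ([Ce3+(aq)]^2·[Cd2+(aq)]) / [Ce4+(aq)]^2.
Substituting the known concentrations and solving, log [Cd2+(aq)] = −2.171 and [Cd2+(aq)] = 0.0067 M.

0.0067 M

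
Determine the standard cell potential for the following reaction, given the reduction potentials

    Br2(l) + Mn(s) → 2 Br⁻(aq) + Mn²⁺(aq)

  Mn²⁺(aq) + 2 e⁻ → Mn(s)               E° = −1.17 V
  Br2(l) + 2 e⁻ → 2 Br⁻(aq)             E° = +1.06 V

Br2(l) gains electrons, so the Br₂/Br⁻ couple is the cathode; the Mn²⁺/Mn couple is the anode.
E°cell = E°(cathode) − E°(anode) = +1.06 − (−1.17) = +2.23 V.

+2.23 V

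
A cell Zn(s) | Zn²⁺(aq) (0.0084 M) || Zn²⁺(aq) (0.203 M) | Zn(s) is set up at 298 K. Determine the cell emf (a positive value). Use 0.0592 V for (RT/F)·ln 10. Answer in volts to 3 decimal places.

0.041 V

For a concentration cell E°cell = 0, since both electrodes use the same couple.
The compartment with the higher Zn²⁺(aq) concentration (0.203 M) acts as the cathode; ions are reduced there and produced at the dilute (0.0084 M) anode.
With n = 2, Ecell = −(0.0592/2)·log([dilute]/[conc]) = −(0.0592/2)·log(0.0084/0.203) = +0.041 V.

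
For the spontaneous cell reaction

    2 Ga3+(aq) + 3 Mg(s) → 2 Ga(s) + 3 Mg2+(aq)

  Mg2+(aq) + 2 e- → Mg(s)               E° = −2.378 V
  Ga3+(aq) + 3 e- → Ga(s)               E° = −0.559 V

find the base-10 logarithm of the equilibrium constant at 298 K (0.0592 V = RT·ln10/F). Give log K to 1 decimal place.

The Ga³⁺/Ga couple is reduced (cathode); E°cell = −0.559 − (−2.378) = +1.819 V with n = 6.
At equilibrium E = 0, so log K = nE°cell / 0.0592 = (6)(+1.819) / 0.0592 = 184.4.

log K = 184.4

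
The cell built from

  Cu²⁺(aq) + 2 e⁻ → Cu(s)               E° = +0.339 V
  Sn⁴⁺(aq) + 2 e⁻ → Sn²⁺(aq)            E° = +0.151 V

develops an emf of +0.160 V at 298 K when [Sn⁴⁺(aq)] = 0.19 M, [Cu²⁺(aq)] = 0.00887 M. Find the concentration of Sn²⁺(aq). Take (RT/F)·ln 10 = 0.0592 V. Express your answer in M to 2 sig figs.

2.4 M

With Cu²⁺/Cu at the cathode and Sn⁴⁺/Sn²⁺ at the anode, E°cell = +0.339 − (+0.151) = +0.188 V (n = 2).
Rearranging E = E° − (0.0592/n)·log Q gives log Q = 2(+0.188 − (+0.160))/0.0592 = 0.946.
Balancing electrons gives Cu²⁺(aq) + Sn²⁺(aq) → Cu(s) + Sn⁴⁺(aq); thus Q = [Sn⁴⁺(aq)] / ([Cu²⁺(aq)]·[Sn²⁺(aq)]).
Isolating [Sn²⁺(aq)] in Q = 10^{0.946} yields log [Sn²⁺(aq)] = 0.385, i.e. 2.4 M.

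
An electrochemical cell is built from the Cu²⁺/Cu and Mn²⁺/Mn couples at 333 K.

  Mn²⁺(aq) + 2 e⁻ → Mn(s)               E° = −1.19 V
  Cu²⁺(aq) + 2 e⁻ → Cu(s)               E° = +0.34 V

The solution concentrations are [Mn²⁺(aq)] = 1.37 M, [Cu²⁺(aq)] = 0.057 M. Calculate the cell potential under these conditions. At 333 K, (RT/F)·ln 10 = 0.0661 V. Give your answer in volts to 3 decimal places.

+1.484 V

The Cu²⁺/Cu couple has the more positive E°, so it is the cathode; Mn²⁺/Mn is the anode.
The standard potential is +0.34 − (−1.19) = +1.53 V and the balanced reaction transfers n = 2 electrons.
For the overall reaction Cu²⁺(aq) + Mn(s) → Cu(s) + Mn²⁺(aq), Q = [Mn²⁺(aq)] / [Cu²⁺(aq)] = 24, giving log Q = 1.381.
E = E° − (0.0661/n)·log Q = +1.53 − (0.0661/2)(1.381) = +1.484 V.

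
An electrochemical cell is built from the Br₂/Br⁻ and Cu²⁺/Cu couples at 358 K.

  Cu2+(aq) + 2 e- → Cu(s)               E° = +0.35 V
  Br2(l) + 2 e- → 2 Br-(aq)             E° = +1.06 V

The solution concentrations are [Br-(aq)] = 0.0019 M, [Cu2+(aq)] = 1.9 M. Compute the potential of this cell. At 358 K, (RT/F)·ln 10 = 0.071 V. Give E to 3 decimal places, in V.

+0.893 V

Since E°(Br₂/Br⁻) > E°(Cu²⁺/Cu), Br₂/Br⁻ serves as the cathode.
E°cell = E°cat − E°an = +1.06 − (+0.35) = +0.71 V; n = 2.
For the overall reaction Br2(l) + Cu(s) → 2 Br-(aq) + Cu2+(aq), Q = [Br-(aq)]^2·[Cu2+(aq)] = 6.86×10^−6, giving log Q = −5.164.
Applying E = E° − (RT ln10/nF)·log Q gives +0.71 − (0.071/2)(−5.164) = +0.893 V.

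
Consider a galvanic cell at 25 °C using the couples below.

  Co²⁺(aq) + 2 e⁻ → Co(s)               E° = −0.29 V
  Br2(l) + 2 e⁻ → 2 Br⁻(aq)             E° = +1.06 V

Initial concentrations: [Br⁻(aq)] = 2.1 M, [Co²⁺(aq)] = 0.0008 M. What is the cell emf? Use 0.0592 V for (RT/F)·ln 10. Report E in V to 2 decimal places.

Since E°(Br₂/Br⁻) > E°(Co²⁺/Co), Br₂/Br⁻ serves as the cathode.
E°cell = +1.06 − (−0.29) = +1.35 V, with n = 2 electrons transferred.
For the overall reaction Br2(l) + Co(s) → 2 Br⁻(aq) + Co²⁺(aq), Q = [Br⁻(aq)]^2·[Co²⁺(aq)] = 0.00353, giving log Q = −2.452.
By the Nernst equation, E = +1.35 − (0.0592/2)·(−2.452) = +1.42 V.

+1.42 V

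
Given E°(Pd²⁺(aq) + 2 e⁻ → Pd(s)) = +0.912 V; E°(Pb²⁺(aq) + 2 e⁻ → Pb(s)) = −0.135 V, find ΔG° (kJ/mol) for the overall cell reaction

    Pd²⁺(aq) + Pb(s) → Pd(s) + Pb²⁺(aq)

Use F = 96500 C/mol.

−202 kJ/mol

In the reaction as written Pd²⁺(aq) is reduced, so the Pd²⁺/Pd couple is the cathode and Pb²⁺/Pb is the anode.
E°cell = +0.912 − (−0.135) = +1.047 V; balancing electrons gives n = 2.
ΔG° = −nFE°cell = −(2)(96500)(+1.047) J/mol = −202 kJ/mol.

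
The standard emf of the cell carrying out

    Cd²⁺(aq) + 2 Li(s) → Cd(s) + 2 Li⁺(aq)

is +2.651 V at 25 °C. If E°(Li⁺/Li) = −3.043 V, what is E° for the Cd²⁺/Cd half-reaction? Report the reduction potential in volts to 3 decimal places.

In the reaction as written the Cd²⁺/Cd couple is reduced (cathode) and Li⁺/Li is oxidized (anode), so E°cell = E°(Cd²⁺/Cd) − E°(Li⁺/Li).
E°(Cd²⁺/Cd) = E°cell + E°(anode) = +2.651 + (−3.043) = −0.392 V.

−0.392 V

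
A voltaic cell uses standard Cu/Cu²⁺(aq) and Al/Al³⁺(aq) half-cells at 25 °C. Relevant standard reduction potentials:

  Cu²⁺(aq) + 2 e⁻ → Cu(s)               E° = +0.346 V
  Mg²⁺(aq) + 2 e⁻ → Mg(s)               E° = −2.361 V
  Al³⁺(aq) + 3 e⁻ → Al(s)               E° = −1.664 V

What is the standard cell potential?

+2.010 V

The Cu²⁺/Cu couple has the higher E°, so Cu ion is reduced (cathode) and Al is oxidized (anode).
E°cell = E°(cathode) − E°(anode) = +0.346 − (−1.664) = +2.010 V.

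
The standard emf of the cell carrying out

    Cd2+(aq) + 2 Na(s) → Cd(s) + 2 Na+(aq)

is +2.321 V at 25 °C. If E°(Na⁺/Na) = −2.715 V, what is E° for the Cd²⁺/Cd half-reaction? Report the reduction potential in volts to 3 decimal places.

In the reaction as written the Cd²⁺/Cd couple is reduced (cathode) and Na⁺/Na is oxidized (anode), so E°cell = E°(Cd²⁺/Cd) − E°(Na⁺/Na).
E°(Cd²⁺/Cd) = E°cell + E°(anode) = +2.321 + (−2.715) = −0.394 V.

−0.394 V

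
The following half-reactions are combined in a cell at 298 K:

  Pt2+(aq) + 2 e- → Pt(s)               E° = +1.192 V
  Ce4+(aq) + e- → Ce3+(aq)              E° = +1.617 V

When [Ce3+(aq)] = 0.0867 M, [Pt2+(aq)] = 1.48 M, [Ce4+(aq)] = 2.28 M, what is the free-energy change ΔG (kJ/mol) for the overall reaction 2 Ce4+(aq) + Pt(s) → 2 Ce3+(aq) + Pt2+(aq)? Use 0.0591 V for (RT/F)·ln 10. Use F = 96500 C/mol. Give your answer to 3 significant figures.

E°cell = +1.617 − (+1.192) = +0.425 V; the balanced reaction transfers n = 2 electrons.
Here Q = ([Ce3+(aq)]^2·[Pt2+(aq)]) / [Ce4+(aq)]^2 = 0.00214 (log Q = −2.670), giving E = +0.425 − (0.0591/2)·(−2.670) = +0.5039 V.
ΔG = −nFE = −(2)(96500)(+0.5039) J/mol = −97.3 kJ/mol.

−97.3 kJ/mol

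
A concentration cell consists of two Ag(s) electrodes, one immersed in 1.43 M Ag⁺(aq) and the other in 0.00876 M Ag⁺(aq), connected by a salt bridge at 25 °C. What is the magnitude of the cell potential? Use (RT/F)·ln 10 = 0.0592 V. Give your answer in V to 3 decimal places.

0.131 V

For a concentration cell E°cell = 0, since both electrodes use the same couple.
The compartment with the higher Ag⁺(aq) concentration (1.43 M) acts as the cathode; ions are reduced there and produced at the dilute (0.00876 M) anode.
With n = 1, Ecell = −(0.0592/1)·log([dilute]/[conc]) = −(0.0592/1)·log(0.00876/1.43) = +0.131 V.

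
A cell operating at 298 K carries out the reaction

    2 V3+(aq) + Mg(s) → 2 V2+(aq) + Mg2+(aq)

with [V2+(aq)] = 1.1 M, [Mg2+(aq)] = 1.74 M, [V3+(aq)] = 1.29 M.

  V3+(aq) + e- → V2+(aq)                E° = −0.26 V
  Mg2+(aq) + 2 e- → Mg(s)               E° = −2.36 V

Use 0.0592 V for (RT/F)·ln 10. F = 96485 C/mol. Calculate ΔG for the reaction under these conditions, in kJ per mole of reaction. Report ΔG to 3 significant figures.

−405 kJ/mol

The standard cell potential is −0.26 − (−2.36) = +2.10 V, with n = 2 electrons in the balanced equation.
The reaction quotient is ([V2+(aq)]^2·[Mg2+(aq)]) / [V3+(aq)]^2 = 1.27; by Nernst, E = +2.10 − (0.0592/2)(0.102) = +2.0970 V.
Finally ΔG = −nFE = −(2)(96485 C/mol)(+2.0970 V) = −405 kJ/mol.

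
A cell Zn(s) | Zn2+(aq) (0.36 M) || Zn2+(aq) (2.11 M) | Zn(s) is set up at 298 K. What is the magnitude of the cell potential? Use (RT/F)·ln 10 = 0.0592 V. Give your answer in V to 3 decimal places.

For a concentration cell E°cell = 0, since both electrodes use the same couple.
The compartment with the higher Zn2+(aq) concentration (2.11 M) acts as the cathode; ions are reduced there and produced at the dilute (0.36 M) anode.
With n = 2, Ecell = −(0.0592/2)·log([dilute]/[conc]) = −(0.0592/2)·log(0.36/2.11) = +0.023 V.

0.023 V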